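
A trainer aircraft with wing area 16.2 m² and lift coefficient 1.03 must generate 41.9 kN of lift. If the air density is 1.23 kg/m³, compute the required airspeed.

L = ½ρv²S·CL ⇒ v = √(2L/(ρ·S·CL))
v = √(2 × 41900 / (1.23 × 16.2 × 1.03)) = √4083 = 63.9 m/s

v = 63.9 m/s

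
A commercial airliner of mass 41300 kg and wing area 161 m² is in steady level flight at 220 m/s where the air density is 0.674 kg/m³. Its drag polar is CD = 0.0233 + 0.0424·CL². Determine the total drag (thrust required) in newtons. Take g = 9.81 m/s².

In steady level flight, lift balances weight: W = mg = 41300 × 9.81 = 4.0515×10^5 N.
Dynamic pressure q = 0.5 × 0.674 × 220² = 16310 Pa.
Required CL = L/(qS) = 4.0515×10^5/(16310·161) = 0.1543.
CD = 0.0233 + 0.0424 × 0.1543² = 0.02431.
D = q·S·CD = 16310 × 161 × 0.02431 = 63840 N

D = 63800 N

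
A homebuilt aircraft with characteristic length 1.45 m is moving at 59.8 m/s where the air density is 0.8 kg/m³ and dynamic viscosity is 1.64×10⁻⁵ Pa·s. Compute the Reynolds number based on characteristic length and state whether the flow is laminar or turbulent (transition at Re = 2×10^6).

Re = 4.23×10^6 (turbulent)

Re = ρ·v·c/μ = 0.8 × 59.8 × 1.45 / (1.64×10⁻⁵) = 4.23×10^6
Since 4.23×10^6 > 2×10^6, the flow is turbulent.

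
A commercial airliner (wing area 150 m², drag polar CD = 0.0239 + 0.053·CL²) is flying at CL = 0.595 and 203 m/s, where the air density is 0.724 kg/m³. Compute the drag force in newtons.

CD = 0.0239 + 0.053 × 0.595² = 0.04266
D = ½ρv²S·CD = ½ × 0.724 × 203² × 150 × 0.04266 = 95500 N

D = 95500 N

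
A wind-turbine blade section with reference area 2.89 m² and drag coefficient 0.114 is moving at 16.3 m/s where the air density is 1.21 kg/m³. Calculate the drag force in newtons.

Dynamic pressure q = ½ρv² = ½ × 1.21 × 16.3² = 160.7 Pa.
D = q·S·CD = 160.7 × 2.89 × 0.114 = 53 N

D = 53 N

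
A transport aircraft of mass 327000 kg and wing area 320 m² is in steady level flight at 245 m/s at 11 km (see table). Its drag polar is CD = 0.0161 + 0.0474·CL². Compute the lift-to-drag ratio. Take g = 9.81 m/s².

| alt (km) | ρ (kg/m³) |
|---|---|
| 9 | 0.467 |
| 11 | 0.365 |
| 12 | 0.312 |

L/D = 16.4

At 11 km, from the table: ρ = 0.365 kg/m³.
Weight W = mg = 327000 × 9.81 = 3.2079×10^6 N; in level flight L = W.
Dynamic pressure q = 0.5 × 0.365 × 245² = 10950 Pa.
CL = W/(q·S) = 3.2079×10^6 / (10950 × 320) = 0.9151.
CD = 0.0161 + 0.0474 × 0.9151² = 0.05579.
L/D = CL/CD = 0.9151 / 0.05579 = 16.4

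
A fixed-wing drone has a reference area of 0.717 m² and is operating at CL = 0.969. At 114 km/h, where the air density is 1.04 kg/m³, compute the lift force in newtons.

Convert speed: v = 114 km/h ÷ 3.6 = 31.67 m/s.
L = ½ρv²S·CL = ½ × 1.04 × 31.67² × 0.717 × 0.969 = 362 N

L = 362 N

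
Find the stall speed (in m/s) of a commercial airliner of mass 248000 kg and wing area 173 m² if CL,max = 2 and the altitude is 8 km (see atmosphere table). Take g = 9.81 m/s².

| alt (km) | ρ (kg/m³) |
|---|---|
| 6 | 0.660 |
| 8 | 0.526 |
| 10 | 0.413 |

At 8 km, from the table: ρ = 0.526 kg/m³.
Stall occurs when L = W at CL,max. W = mg = 248000 × 9.81 = 2.433×10^6 N.
From L = ½ρV²S·CL,max = W: V_stall = √(2W/(ρSCL,max)) = √(2·2.433×10^6/(0.526·173·2))
V_stall = √26740 = 164 m/s

V_stall = 164 m/s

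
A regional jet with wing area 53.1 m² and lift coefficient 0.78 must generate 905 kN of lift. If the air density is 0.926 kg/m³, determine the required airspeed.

v = 217 m/s

L = ½ρv²S·CL ⇒ v = √(2L/(ρ·S·CL))
v = √(2 × 9.05×10^5 / (0.926 × 53.1 × 0.78)) = √47190 = 217 m/s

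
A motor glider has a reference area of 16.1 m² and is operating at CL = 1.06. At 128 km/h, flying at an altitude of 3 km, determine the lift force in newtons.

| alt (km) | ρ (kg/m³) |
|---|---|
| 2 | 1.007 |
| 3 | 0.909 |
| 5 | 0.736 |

L = 9810 N

At 3 km, from the table: ρ = 0.909 kg/m³.
Convert speed: v = 128 km/h ÷ 3.6 = 35.56 m/s.
Dynamic pressure q = ½ρv² = ½ × 0.909 × 35.56² = 574.6 Pa.
L = q·S·CL = 574.6 × 16.1 × 1.06 = 9810 N ≈ 9.81 kN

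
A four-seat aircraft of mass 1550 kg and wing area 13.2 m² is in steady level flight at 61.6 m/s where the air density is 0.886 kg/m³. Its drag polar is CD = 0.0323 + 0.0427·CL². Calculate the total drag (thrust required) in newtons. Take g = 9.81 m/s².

In steady level flight, lift balances weight: W = mg = 1550 × 9.81 = 15206 N.
Dynamic pressure q = 0.5 × 0.886 × 61.6² = 1681 Pa.
CL = W/(q·S) = 15206 / (1681 × 13.2) = 0.6853.
CD = 0.0323 + 0.0427 × 0.6853² = 0.05235.
D = q·S·CD = 1681 × 13.2 × 0.05235 = 1162 N

D = 1160 N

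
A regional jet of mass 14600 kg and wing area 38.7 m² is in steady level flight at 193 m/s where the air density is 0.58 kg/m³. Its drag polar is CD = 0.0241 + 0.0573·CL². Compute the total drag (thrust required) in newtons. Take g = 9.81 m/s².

D = 12900 N

In steady level flight, lift balances weight: W = mg = 14600 × 9.81 = 1.4323×10^5 N.
q = ½ρv² = ½ × 0.58 × 193² = 10800 Pa.
CL = 2W/(ρv²S) = 2×1.4323×10^5/(0.58×193²×38.7) = 0.3426.
CD = 0.0241 + 0.0573 × 0.3426² = 0.03083.
D = q·S·CD = 10800 × 38.7 × 0.03083 = 12890 N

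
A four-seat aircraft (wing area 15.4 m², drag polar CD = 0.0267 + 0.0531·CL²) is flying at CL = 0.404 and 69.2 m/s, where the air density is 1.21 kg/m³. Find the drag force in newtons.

D = 1580 N

CD = 0.0267 + 0.0531 × 0.404² = 0.03537
D = ½ρv²S·CD = ½ × 1.21 × 69.2² × 15.4 × 0.03537 = 1580 N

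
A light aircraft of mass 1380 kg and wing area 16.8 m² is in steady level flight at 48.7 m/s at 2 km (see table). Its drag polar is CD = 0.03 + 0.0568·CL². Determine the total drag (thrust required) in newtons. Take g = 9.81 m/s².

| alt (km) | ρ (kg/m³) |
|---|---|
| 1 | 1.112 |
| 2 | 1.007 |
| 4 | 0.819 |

D = 1120 N

At 2 km, from the table: ρ = 1.007 kg/m³.
Level flight ⇒ L = W = m·g = 1380 × 9.81 = 13538 N.
q = ½ρv² = ½ × 1.007 × 48.7² = 1194 Pa.
CL = W/(q·S) = 13538 / (1194 × 16.8) = 0.6748.
CD = 0.03 + 0.0568 × 0.6748² = 0.05586.
D = q·S·CD = 1194 × 16.8 × 0.05586 = 1121 N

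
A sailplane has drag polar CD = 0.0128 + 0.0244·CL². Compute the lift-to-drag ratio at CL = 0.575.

CD = 0.0128 + 0.0244 × 0.575² = 0.02087
L/D = CL/CD = 0.575 / 0.02087 = 27.6

L/D = 27.6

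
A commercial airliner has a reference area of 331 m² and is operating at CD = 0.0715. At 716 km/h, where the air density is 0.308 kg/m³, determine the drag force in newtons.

D = 1.44×10^5 N

Convert speed: v = 716 km/h ÷ 3.6 = 198.9 m/s.
D = ½ρv²S·CD = ½ × 0.308 × 198.9² × 331 × 0.0715 = 1.44×10^5 N ≈ 144 kN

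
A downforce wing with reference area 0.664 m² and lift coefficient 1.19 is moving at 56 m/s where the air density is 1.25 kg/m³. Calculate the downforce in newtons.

L = 1550 N

Dynamic pressure q = ½ρv² = ½ × 1.25 × 56² = 1960 Pa.
L = q·S·CL = 1960 × 0.664 × 1.19 = 1550 N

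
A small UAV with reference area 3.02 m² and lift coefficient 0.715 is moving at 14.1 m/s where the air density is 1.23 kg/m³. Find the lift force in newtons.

Dynamic pressure q = ½ρv² = ½ × 1.23 × 14.1² = 122.3 Pa.
L = q·S·CL = 122.3 × 3.02 × 0.715 = 264 N

L = 264 N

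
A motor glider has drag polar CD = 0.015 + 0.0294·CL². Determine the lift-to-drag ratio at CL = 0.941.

L/D = 22.9

CD = 0.015 + 0.0294 × 0.941² = 0.04103
L/D = CL/CD = 0.941 / 0.04103 = 22.9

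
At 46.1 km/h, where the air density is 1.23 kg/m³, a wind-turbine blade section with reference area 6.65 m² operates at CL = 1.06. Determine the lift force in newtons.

L = 711 N

Convert speed: v = 46.1 km/h ÷ 3.6 = 12.81 m/s.
L = ½ρv²S·CL = ½ × 1.23 × 12.81² × 6.65 × 1.06 = 711 N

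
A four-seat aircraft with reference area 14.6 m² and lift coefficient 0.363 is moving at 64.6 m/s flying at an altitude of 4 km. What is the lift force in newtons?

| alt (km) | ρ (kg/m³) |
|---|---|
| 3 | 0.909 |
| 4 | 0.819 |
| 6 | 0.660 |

L = 9060 N

At 4 km, from the table: ρ = 0.819 kg/m³.
Dynamic pressure q = ½ρv² = ½ × 0.819 × 64.6² = 1709 Pa.
L = q·S·CL = 1709 × 14.6 × 0.363 = 9060 N ≈ 9.06 kN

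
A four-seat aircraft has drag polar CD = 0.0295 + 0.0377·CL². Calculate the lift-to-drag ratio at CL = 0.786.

CD = 0.0295 + 0.0377 × 0.786² = 0.05279
L/D = CL/CD = 0.786 / 0.05279 = 14.9

L/D = 14.9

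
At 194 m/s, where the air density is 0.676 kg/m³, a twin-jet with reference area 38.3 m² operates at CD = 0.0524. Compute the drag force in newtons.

Dynamic pressure q = ½ρv² = ½ × 0.676 × 194² = 12720 Pa.
D = q·S·CD = 12720 × 38.3 × 0.0524 = 25500 N ≈ 25.5 kN

D = 25500 N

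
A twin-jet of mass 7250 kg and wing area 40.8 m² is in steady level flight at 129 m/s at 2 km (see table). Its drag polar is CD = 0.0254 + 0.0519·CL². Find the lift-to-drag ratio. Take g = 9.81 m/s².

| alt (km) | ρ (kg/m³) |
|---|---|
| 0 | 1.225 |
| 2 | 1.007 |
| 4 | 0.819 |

At 2 km, from the table: ρ = 1.007 kg/m³.
In steady level flight, lift balances weight: W = mg = 7250 × 9.81 = 71122 N.
q = ½ρv² = ½ × 1.007 × 129² = 8379 Pa.
CL = W/(q·S) = 71122 / (8379 × 40.8) = 0.2081.
CD = 0.0254 + 0.0519 × 0.2081² = 0.02765.
L/D = CL/CD = 0.2081 / 0.02765 = 7.53

L/D = 7.53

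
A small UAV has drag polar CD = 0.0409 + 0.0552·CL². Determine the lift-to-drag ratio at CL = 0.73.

L/D = 10.4

CD = 0.0409 + 0.0552 × 0.73² = 0.07032
L/D = CL/CD = 0.73 / 0.07032 = 10.4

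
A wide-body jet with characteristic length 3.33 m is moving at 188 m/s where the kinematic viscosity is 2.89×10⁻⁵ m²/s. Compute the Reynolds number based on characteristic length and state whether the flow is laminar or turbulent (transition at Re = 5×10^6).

Re = 2.17×10^7 (turbulent)

Re = v·c/ν = 188 × 3.33 / (2.89×10⁻⁵) = 2.17×10^7
Since 2.17×10^7 > 5×10^6, the flow is turbulent.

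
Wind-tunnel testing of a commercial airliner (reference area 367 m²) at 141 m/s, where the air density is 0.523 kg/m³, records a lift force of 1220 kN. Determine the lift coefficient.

From L = ½ρv²S·CL, rearranging gives CL = 2L/(ρv²S).
CL = 2 × 1.22×10^6 / (0.523 × 141² × 367) = 0.639

CL = 0.639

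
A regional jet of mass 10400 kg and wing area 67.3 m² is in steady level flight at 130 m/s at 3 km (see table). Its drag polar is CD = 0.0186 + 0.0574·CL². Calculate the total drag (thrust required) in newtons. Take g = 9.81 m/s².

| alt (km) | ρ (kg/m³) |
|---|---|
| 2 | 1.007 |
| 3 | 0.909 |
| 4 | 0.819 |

At 3 km, from the table: ρ = 0.909 kg/m³.
Level flight ⇒ L = W = m·g = 10400 × 9.81 = 1.0202×10^5 N.
Dynamic pressure q = 0.5 × 0.909 × 130² = 7681 Pa.
CL = W/(q·S) = 1.0202×10^5 / (7681 × 67.3) = 0.1974.
CD = 0.0186 + 0.0574 × 0.1974² = 0.02084.
D = q·S·CD = 7681 × 67.3 × 0.02084 = 10770 N

D = 10800 N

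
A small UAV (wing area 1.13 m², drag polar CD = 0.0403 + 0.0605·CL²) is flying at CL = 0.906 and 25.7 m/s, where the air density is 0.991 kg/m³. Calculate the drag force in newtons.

D = 33.3 N

CD = 0.0403 + 0.0605 × 0.906² = 0.08996
D = ½ρv²S·CD = ½ × 0.991 × 25.7² × 1.13 × 0.08996 = 33.3 N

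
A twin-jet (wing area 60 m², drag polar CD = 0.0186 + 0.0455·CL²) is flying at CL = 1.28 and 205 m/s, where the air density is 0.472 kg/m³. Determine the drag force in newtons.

D = 55400 N

CD = 0.0186 + 0.0455 × 1.28² = 0.09315
D = ½ρv²S·CD = ½ × 0.472 × 205² × 60 × 0.09315 = 55400 N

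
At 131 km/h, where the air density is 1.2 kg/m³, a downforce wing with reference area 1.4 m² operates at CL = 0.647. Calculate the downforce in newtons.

Convert speed: v = 131 km/h ÷ 3.6 = 36.39 m/s.
Dynamic pressure q = ½ρv² = ½ × 1.2 × 36.39² = 794.5 Pa.
L = q·S·CL = 794.5 × 1.4 × 0.647 = 720 N

L = 720 N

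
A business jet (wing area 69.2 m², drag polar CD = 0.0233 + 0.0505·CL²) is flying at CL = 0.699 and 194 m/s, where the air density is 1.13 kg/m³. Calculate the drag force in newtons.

CD = 0.0233 + 0.0505 × 0.699² = 0.04797
D = ½ρv²S·CD = ½ × 1.13 × 194² × 69.2 × 0.04797 = 70600 N

D = 70600 N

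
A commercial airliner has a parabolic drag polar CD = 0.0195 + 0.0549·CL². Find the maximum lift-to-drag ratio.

For CD = CD0 + K·CL², (L/D)max occurs at CL* = √(CD0/K) and equals 1/(2√(K·CD0)).
(L/D)max = 1/(2√(0.0549 × 0.0195)) = 1/(2 × 0.03272) = 15.3

(L/D)max = 15.3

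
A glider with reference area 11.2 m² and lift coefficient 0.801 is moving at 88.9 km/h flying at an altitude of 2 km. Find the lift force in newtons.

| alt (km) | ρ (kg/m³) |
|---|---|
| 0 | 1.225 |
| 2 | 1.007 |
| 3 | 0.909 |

At 2 km, from the table: ρ = 1.007 kg/m³.
Convert speed: v = 88.9 km/h ÷ 3.6 = 24.69 m/s.
Dynamic pressure q = ½ρv² = ½ × 1.007 × 24.69² = 307 Pa.
L = q·S·CL = 307 × 11.2 × 0.801 = 2750 N

L = 2750 N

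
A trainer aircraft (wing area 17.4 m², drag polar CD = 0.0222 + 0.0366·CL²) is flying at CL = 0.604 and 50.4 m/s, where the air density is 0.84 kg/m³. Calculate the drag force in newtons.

D = 660 N

CD = 0.0222 + 0.0366 × 0.604² = 0.03555
D = ½ρv²S·CD = ½ × 0.84 × 50.4² × 17.4 × 0.03555 = 660 N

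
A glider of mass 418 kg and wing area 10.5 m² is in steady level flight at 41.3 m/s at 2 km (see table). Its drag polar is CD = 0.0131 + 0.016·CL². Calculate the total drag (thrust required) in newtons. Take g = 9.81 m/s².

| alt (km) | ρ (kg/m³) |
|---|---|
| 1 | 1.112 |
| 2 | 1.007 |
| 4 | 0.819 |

D = 148 N

At 2 km, from the table: ρ = 1.007 kg/m³.
Weight W = mg = 418 × 9.81 = 4100.6 N; in level flight L = W.
q = ½ρv² = ½ × 1.007 × 41.3² = 858.8 Pa.
CL = 2W/(ρv²S) = 2×4100.6/(1.007×41.3²×10.5) = 0.4547.
CD = 0.0131 + 0.016 × 0.4547² = 0.01641.
D = q·S·CD = 858.8 × 10.5 × 0.01641 = 148 N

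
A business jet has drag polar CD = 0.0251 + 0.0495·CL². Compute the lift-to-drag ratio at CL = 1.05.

L/D = 13.2

CD = 0.0251 + 0.0495 × 1.05² = 0.07967
L/D = CL/CD = 1.05 / 0.07967 = 13.2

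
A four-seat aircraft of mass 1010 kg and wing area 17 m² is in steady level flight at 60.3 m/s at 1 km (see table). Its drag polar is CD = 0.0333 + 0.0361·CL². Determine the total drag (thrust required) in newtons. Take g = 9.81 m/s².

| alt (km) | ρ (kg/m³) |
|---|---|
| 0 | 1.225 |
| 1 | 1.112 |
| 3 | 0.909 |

At 1 km, from the table: ρ = 1.112 kg/m³.
In steady level flight, lift balances weight: W = mg = 1010 × 9.81 = 9908.1 N.
Dynamic pressure q = 0.5 × 1.112 × 60.3² = 2022 Pa.
CL = W/(q·S) = 9908.1 / (2022 × 17) = 0.2883.
CD = 0.0333 + 0.0361 × 0.2883² = 0.0363.
D = q·S·CD = 2022 × 17 × 0.0363 = 1248 N

D = 1250 N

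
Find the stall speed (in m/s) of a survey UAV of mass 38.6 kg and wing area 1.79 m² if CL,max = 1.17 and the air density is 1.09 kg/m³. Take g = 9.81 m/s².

V_stall = 18.2 m/s

Weight W = mg = 38.6 × 9.81 = 378.7 N.
V_stall = √(2W/(ρ·S·CL,max)) = √(2 × 378.7 / (1.09 × 1.79 × 1.17))
V_stall = √331.8 = 18.2 m/s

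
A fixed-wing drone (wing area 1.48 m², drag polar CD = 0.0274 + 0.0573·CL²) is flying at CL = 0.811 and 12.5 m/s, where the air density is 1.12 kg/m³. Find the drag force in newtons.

D = 8.43 N

CD = 0.0274 + 0.0573 × 0.811² = 0.06509
D = ½ρv²S·CD = ½ × 1.12 × 12.5² × 1.48 × 0.06509 = 8.43 N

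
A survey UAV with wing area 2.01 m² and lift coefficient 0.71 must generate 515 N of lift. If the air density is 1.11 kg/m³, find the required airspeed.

v = 25.5 m/s

L = ½ρv²S·CL ⇒ v = √(2L/(ρ·S·CL))
v = √(2 × 515 / (1.11 × 2.01 × 0.71)) = √650.2 = 25.5 m/s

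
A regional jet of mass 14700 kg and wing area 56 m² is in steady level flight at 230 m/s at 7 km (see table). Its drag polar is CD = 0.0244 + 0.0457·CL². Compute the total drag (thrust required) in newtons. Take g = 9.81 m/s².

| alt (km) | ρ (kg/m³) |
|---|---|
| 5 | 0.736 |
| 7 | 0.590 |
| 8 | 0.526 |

D = 22400 N

At 7 km, from the table: ρ = 0.590 kg/m³.
Level flight ⇒ L = W = m·g = 14700 × 9.81 = 1.4421×10^5 N.
q = ½ρv² = ½ × 0.59 × 230² = 15610 Pa.
CL = W/(q·S) = 1.4421×10^5 / (15610 × 56) = 0.165.
CD = 0.0244 + 0.0457 × 0.165² = 0.02564.
D = q·S·CD = 15610 × 56 × 0.02564 = 22410 N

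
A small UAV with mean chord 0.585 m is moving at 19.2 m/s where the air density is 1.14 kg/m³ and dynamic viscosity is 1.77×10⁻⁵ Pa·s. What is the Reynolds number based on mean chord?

Re = 7.23×10^5

Re = ρ·v·c/μ = 1.14 × 19.2 × 0.585 / (1.77×10⁻⁵) = 7.23×10^5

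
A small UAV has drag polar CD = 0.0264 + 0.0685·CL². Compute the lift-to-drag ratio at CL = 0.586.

L/D = 11.7

CD = 0.0264 + 0.0685 × 0.586² = 0.04992
L/D = CL/CD = 0.586 / 0.04992 = 11.7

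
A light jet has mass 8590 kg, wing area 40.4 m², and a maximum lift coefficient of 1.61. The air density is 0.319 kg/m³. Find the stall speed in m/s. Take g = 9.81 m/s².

V_stall = 90.1 m/s

At stall, lift equals weight: L = W = m·g = 8590 × 9.81 = 84270 N.
V_stall = √(2W/(ρ·S·CL,max)) = √(2 × 84270 / (0.319 × 40.4 × 1.61))
V_stall = √8123 = 90.1 m/s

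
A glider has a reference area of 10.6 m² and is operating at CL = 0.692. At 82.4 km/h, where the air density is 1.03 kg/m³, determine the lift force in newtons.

L = 1980 N

Convert speed: v = 82.4 km/h ÷ 3.6 = 22.89 m/s.
Dynamic pressure q = ½ρv² = ½ × 1.03 × 22.89² = 269.8 Pa.
L = q·S·CL = 269.8 × 10.6 × 0.692 = 1980 N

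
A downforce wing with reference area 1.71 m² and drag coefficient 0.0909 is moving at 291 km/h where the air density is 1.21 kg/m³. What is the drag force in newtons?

Convert speed: v = 291 km/h ÷ 3.6 = 80.83 m/s.
D = ½ρv²S·CD = ½ × 1.21 × 80.83² × 1.71 × 0.0909 = 614 N

D = 614 N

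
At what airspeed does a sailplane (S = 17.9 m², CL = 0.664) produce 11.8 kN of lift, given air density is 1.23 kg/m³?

L = ½ρv²S·CL ⇒ v = √(2L/(ρ·S·CL))
v = √(2 × 11800 / (1.23 × 17.9 × 0.664)) = √1614 = 40.2 m/s

v = 40.2 m/s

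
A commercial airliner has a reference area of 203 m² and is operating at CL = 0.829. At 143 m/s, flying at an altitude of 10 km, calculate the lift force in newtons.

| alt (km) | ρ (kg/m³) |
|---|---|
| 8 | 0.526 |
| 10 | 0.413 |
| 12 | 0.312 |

At 10 km, from the table: ρ = 0.413 kg/m³.
Dynamic pressure q = ½ρv² = ½ × 0.413 × 143² = 4223 Pa.
L = q·S·CL = 4223 × 203 × 0.829 = 7.11×10^5 N ≈ 711 kN

L = 7.11×10^5 N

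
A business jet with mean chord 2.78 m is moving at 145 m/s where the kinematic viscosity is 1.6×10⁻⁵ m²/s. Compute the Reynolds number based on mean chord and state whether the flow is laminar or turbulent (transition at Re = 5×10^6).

Re = v·c/ν = 145 × 2.78 / (1.6×10⁻⁵) = 2.52×10^7
Since 2.52×10^7 > 5×10^6, the flow is turbulent.

Re = 2.52×10^7 (turbulent)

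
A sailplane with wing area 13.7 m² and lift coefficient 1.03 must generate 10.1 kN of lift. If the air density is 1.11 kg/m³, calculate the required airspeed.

v = 35.9 m/s

L = ½ρv²S·CL ⇒ v = √(2L/(ρ·S·CL))
v = √(2 × 10100 / (1.11 × 13.7 × 1.03)) = √1290 = 35.9 m/s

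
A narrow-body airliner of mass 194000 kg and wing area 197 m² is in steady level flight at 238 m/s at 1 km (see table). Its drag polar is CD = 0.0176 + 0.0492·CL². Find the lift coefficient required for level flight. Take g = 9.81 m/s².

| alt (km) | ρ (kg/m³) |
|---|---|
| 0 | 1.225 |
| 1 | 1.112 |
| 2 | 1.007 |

At 1 km, from the table: ρ = 1.112 kg/m³.
Level flight ⇒ L = W = m·g = 194000 × 9.81 = 1.9031×10^6 N.
Dynamic pressure q = 0.5 × 1.112 × 238² = 31490 Pa.
CL = W/(q·S) = 1.9031×10^6 / (31490 × 197) = 0.3067.

CL = 0.307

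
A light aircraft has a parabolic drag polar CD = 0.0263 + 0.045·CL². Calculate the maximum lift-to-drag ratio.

For CD = CD0 + K·CL², (L/D)max occurs at CL* = √(CD0/K) and equals 1/(2√(K·CD0)).
(L/D)max = 1/(2√(0.045 × 0.0263)) = 1/(2 × 0.0344) = 14.5

(L/D)max = 14.5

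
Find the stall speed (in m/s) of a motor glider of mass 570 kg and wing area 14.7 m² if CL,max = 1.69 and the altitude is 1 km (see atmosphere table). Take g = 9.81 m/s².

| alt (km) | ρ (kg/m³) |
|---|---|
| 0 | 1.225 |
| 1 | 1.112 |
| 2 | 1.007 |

V_stall = 20.1 m/s

At 1 km, from the table: ρ = 1.112 kg/m³.
Weight W = mg = 570 × 9.81 = 5592 N.
V_stall = √(2W/(ρ·S·CL,max)) = √(2 × 5592 / (1.112 × 14.7 × 1.69))
V_stall = √404.8 = 20.1 m/s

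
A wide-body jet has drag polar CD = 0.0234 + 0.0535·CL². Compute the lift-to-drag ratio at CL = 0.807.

CD = 0.0234 + 0.0535 × 0.807² = 0.05824
L/D = CL/CD = 0.807 / 0.05824 = 13.9

L/D = 13.9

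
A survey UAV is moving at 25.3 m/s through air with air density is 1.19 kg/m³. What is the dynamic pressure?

q = ½ρv² = ½ × 1.19 × 25.3² = 381 Pa

q = 381 Pa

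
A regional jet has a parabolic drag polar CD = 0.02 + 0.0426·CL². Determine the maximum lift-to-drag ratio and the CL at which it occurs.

For CD = CD0 + K·CL², (L/D)max occurs at CL* = √(CD0/K) and equals 1/(2√(K·CD0)).
(L/D)max = 1/(2√(0.0426 × 0.02)) = 1/(2 × 0.02919) = 17.1
CL* = √(0.02/0.0426) = 0.685

(L/D)max = 17.1, at CL = 0.685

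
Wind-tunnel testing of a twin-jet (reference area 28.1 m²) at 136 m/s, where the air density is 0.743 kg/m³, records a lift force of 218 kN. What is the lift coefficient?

From L = ½ρv²S·CL, rearranging gives CL = 2L/(ρv²S).
CL = 2 × 2.18×10^5 / (0.743 × 136² × 28.1) = 1.13

CL = 1.13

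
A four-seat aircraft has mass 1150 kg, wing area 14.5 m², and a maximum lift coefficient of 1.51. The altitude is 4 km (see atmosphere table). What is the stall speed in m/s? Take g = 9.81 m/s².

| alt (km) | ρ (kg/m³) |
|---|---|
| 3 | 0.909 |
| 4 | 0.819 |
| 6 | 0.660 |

At 4 km, from the table: ρ = 0.819 kg/m³.
Weight W = mg = 1150 × 9.81 = 11280 N.
From L = ½ρV²S·CL,max = W: V_stall = √(2W/(ρSCL,max)) = √(2·11280/(0.819·14.5·1.51))
V_stall = √1258 = 35.5 m/s

V_stall = 35.5 m/s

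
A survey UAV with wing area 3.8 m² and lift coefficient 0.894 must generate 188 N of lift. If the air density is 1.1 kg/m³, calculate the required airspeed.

v = 10 m/s

L = ½ρv²S·CL ⇒ v = √(2L/(ρ·S·CL))
v = √(2 × 188 / (1.1 × 3.8 × 0.894)) = √100.6 = 10 m/s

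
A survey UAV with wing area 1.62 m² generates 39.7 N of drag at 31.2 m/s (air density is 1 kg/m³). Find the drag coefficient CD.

From D = ½ρv²S·CD, rearranging gives CD = 2D/(ρv²S).
CD = 2 × 39.7 / (1 × 31.2² × 1.62) = 0.0503

CD = 0.0503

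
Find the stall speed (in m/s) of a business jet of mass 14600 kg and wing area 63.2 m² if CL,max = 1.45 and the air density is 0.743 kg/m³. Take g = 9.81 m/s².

V_stall = 64.9 m/s

At stall, lift equals weight: L = W = m·g = 14600 × 9.81 = 1.432×10^5 N.
From L = ½ρV²S·CL,max = W: V_stall = √(2W/(ρSCL,max)) = √(2·1.432×10^5/(0.743·63.2·1.45))
V_stall = √4207 = 64.9 m/s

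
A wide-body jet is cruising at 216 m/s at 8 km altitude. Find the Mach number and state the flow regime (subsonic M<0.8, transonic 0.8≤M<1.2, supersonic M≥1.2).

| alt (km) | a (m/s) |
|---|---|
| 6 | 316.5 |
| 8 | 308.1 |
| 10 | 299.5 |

M = 0.701 (subsonic)

At 8 km, from the table: a = 308.1 m/s.
M = v/a = 216 / 308.1 = 0.701
M = 0.701 → subsonic.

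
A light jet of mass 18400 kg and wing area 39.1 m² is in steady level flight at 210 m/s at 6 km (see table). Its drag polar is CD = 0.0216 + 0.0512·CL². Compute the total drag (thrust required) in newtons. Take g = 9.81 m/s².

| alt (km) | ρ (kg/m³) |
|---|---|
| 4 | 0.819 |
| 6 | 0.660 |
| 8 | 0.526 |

At 6 km, from the table: ρ = 0.660 kg/m³.
Level flight ⇒ L = W = m·g = 18400 × 9.81 = 1.805×10^5 N.
q = ½ρv² = ½ × 0.66 × 210² = 14550 Pa.
Required CL = L/(qS) = 1.805×10^5/(14550·39.1) = 0.3172.
CD = 0.0216 + 0.0512 × 0.3172² = 0.02675.
D = q·S·CD = 14550 × 39.1 × 0.02675 = 15220 N

D = 15200 N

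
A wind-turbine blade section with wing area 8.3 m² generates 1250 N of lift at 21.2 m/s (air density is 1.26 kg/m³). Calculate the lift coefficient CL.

From L = ½ρv²S·CL, rearranging gives CL = 2L/(ρv²S).
CL = 2 × 1250 / (1.26 × 21.2² × 8.3) = 0.532

CL = 0.532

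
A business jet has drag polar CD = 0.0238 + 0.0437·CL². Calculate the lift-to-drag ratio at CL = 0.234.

L/D = 8.93

CD = 0.0238 + 0.0437 × 0.234² = 0.02619
L/D = CL/CD = 0.234 / 0.02619 = 8.93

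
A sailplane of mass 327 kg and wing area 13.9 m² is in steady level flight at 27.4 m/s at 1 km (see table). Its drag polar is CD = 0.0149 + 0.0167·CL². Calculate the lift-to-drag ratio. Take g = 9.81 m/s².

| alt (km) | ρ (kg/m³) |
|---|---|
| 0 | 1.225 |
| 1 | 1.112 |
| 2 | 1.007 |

At 1 km, from the table: ρ = 1.112 kg/m³.
In steady level flight, lift balances weight: W = mg = 327 × 9.81 = 3207.9 N.
Dynamic pressure q = 0.5 × 1.112 × 27.4² = 417.4 Pa.
CL = W/(q·S) = 3207.9 / (417.4 × 13.9) = 0.5529.
CD = 0.0149 + 0.0167 × 0.5529² = 0.02.
L/D = CL/CD = 0.5529 / 0.02 = 27.6

L/D = 27.6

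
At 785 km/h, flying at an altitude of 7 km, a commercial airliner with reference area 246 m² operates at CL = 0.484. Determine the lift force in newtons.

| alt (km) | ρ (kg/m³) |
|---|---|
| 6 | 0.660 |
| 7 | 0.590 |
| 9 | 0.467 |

L = 1.67×10^6 N

At 7 km, from the table: ρ = 0.590 kg/m³.
Convert speed: v = 785 km/h ÷ 3.6 = 218.1 m/s.
Dynamic pressure q = ½ρv² = ½ × 0.59 × 218.1² = 14030 Pa.
L = q·S·CL = 14030 × 246 × 0.484 = 1.67×10^6 N ≈ 1670 kN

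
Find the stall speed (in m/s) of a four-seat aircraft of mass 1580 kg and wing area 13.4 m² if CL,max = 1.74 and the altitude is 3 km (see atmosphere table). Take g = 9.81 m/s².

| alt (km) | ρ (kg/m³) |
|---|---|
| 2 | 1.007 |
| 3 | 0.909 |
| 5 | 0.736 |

At 3 km, from the table: ρ = 0.909 kg/m³.
Weight W = mg = 1580 × 9.81 = 15500 N.
V_stall = √(2W/(ρ·S·CL,max)) = √(2 × 15500 / (0.909 × 13.4 × 1.74))
V_stall = √1463 = 38.2 m/s

V_stall = 38.2 m/s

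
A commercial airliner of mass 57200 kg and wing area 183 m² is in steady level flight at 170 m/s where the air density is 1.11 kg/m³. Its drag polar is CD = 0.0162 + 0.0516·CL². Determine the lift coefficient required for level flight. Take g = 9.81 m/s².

In steady level flight, lift balances weight: W = mg = 57200 × 9.81 = 5.6113×10^5 N.
q = ½ρv² = ½ × 1.11 × 170² = 16040 Pa.
Required CL = L/(qS) = 5.6113×10^5/(16040·183) = 0.1912.

CL = 0.191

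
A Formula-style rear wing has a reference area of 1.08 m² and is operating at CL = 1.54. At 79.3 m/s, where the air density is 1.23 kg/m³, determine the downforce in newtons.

L = 6430 N

L = ½ρv²S·CL = ½ × 1.23 × 79.3² × 1.08 × 1.54 = 6430 N ≈ 6.43 kN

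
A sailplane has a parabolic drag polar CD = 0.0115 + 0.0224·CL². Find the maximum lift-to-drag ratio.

(L/D)max = 31.2

For CD = CD0 + K·CL², (L/D)max occurs at CL* = √(CD0/K) and equals 1/(2√(K·CD0)).
(L/D)max = 1/(2√(0.0224 × 0.0115)) = 1/(2 × 0.01605) = 31.2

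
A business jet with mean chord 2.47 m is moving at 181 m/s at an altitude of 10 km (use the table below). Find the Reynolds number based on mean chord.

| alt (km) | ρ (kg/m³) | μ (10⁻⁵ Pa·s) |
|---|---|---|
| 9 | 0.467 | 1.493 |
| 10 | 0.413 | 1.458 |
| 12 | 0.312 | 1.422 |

At 10 km, from the table: ρ = 0.413 kg/m³, μ = 1.458×10⁻⁵ Pa·s.
Re = ρ·v·c/μ = 0.413 × 181 × 2.47 / (1.458×10⁻⁵) = 1.27×10^7

Re = 1.27×10^7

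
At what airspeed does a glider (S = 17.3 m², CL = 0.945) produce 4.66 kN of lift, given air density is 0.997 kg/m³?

v = 23.9 m/s

L = ½ρv²S·CL ⇒ v = √(2L/(ρ·S·CL))
v = √(2 × 4660 / (0.997 × 17.3 × 0.945)) = √571.8 = 23.9 m/s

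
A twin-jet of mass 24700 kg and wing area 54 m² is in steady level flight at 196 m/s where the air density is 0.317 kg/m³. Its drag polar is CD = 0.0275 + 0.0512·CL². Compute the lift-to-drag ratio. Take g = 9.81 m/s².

Level flight ⇒ L = W = m·g = 24700 × 9.81 = 2.4231×10^5 N.
q = ½ρv² = ½ × 0.317 × 196² = 6089 Pa.
CL = W/(q·S) = 2.4231×10^5 / (6089 × 54) = 0.7369.
CD = 0.0275 + 0.0512 × 0.7369² = 0.05531.
L/D = CL/CD = 0.7369 / 0.05531 = 13.3

L/D = 13.3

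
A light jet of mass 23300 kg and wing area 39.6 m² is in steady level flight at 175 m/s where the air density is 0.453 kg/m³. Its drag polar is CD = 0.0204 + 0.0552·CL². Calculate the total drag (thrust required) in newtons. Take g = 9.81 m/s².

In steady level flight, lift balances weight: W = mg = 23300 × 9.81 = 2.2857×10^5 N.
q = ½ρv² = ½ × 0.453 × 175² = 6937 Pa.
Required CL = L/(qS) = 2.2857×10^5/(6937·39.6) = 0.8321.
CD = 0.0204 + 0.0552 × 0.8321² = 0.05862.
D = q·S·CD = 6937 × 39.6 × 0.05862 = 16100 N

D = 16100 N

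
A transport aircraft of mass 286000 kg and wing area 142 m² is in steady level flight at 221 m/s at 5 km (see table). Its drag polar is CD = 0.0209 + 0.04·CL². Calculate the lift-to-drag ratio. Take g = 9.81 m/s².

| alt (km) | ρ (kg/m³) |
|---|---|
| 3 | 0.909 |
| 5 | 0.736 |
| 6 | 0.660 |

At 5 km, from the table: ρ = 0.736 kg/m³.
In steady level flight, lift balances weight: W = mg = 286000 × 9.81 = 2.8057×10^6 N.
Dynamic pressure q = 0.5 × 0.736 × 221² = 17970 Pa.
CL = 2W/(ρv²S) = 2×2.8057×10^6/(0.736×221²×142) = 1.099.
CD = 0.0209 + 0.04 × 1.099² = 0.06924.
L/D = CL/CD = 1.099 / 0.06924 = 15.9

L/D = 15.9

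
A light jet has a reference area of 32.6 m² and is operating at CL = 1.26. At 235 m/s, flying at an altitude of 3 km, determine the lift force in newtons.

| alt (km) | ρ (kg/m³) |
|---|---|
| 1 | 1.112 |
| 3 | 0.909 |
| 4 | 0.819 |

L = 1.03×10^6 N

At 3 km, from the table: ρ = 0.909 kg/m³.
Dynamic pressure q = ½ρv² = ½ × 0.909 × 235² = 25100 Pa.
L = q·S·CL = 25100 × 32.6 × 1.26 = 1.03×10^6 N ≈ 1030 kN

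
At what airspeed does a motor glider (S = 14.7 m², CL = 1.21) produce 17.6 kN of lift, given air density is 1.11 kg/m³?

L = ½ρv²S·CL ⇒ v = √(2L/(ρ·S·CL))
v = √(2 × 17600 / (1.11 × 14.7 × 1.21)) = √1783 = 42.2 m/s

v = 42.2 m/s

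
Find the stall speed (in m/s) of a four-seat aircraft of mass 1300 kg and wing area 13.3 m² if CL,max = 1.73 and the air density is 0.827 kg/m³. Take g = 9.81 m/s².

At stall, lift equals weight: L = W = m·g = 1300 × 9.81 = 12750 N.
V_stall = √(2W/(ρ·S·CL,max)) = √(2 × 12750 / (0.827 × 13.3 × 1.73))
V_stall = √1340 = 36.6 m/s

V_stall = 36.6 m/s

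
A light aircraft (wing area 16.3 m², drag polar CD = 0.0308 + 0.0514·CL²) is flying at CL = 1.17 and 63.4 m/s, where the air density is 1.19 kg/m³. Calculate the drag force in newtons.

D = 3940 N

CD = 0.0308 + 0.0514 × 1.17² = 0.1012
D = ½ρv²S·CD = ½ × 1.19 × 63.4² × 16.3 × 0.1012 = 3940 N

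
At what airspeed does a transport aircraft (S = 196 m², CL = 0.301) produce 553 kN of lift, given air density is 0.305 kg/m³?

L = ½ρv²S·CL ⇒ v = √(2L/(ρ·S·CL))
v = √(2 × 5.53×10^5 / (0.305 × 196 × 0.301)) = √61470 = 248 m/s

v = 248 m/s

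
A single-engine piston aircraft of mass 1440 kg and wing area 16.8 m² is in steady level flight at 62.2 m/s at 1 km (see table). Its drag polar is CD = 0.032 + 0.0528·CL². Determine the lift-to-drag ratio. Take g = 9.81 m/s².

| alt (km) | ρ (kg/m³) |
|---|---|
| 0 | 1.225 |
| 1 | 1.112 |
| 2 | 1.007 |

At 1 km, from the table: ρ = 1.112 kg/m³.
In steady level flight, lift balances weight: W = mg = 1440 × 9.81 = 14126 N.
Dynamic pressure q = 0.5 × 1.112 × 62.2² = 2151 Pa.
Required CL = L/(qS) = 14126/(2151·16.8) = 0.3909.
CD = 0.032 + 0.0528 × 0.3909² = 0.04007.
L/D = CL/CD = 0.3909 / 0.04007 = 9.76

L/D = 9.76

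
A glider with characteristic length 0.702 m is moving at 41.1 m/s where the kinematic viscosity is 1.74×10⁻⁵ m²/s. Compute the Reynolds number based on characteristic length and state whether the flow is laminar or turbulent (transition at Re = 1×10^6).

Re = 1.66×10^6 (turbulent)

Re = v·c/ν = 41.1 × 0.702 / (1.74×10⁻⁵) = 1.66×10^6
Since 1.66×10^6 > 1×10^6, the flow is turbulent.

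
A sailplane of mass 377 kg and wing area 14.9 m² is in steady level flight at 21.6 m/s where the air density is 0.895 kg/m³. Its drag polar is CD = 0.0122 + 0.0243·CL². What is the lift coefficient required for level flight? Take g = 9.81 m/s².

CL = 1.19

Level flight ⇒ L = W = m·g = 377 × 9.81 = 3698.4 N.
Dynamic pressure q = 0.5 × 0.895 × 21.6² = 208.8 Pa.
CL = W/(q·S) = 3698.4 / (208.8 × 14.9) = 1.189.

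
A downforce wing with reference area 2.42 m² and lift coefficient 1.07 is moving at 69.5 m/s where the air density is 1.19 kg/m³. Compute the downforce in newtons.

L = ½ρv²S·CL = ½ × 1.19 × 69.5² × 2.42 × 1.07 = 7440 N ≈ 7.44 kN

L = 7440 N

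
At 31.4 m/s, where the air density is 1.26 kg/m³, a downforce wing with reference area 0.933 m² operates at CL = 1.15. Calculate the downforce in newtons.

L = 666 N

L = ½ρv²S·CL = ½ × 1.26 × 31.4² × 0.933 × 1.15 = 666 N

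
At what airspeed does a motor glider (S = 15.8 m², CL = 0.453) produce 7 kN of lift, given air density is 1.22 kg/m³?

v = 40 m/s

L = ½ρv²S·CL ⇒ v = √(2L/(ρ·S·CL))
v = √(2 × 7000 / (1.22 × 15.8 × 0.453)) = √1603 = 40 m/s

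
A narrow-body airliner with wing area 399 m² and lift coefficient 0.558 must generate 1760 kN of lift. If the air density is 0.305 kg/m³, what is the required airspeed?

v = 228 m/s

L = ½ρv²S·CL ⇒ v = √(2L/(ρ·S·CL))
v = √(2 × 1.76×10^6 / (0.305 × 399 × 0.558)) = √51840 = 228 m/s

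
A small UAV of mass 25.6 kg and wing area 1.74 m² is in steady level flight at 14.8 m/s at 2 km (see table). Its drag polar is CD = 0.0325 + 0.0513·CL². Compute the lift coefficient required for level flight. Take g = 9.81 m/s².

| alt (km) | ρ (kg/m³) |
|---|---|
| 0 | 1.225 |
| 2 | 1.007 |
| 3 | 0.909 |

At 2 km, from the table: ρ = 1.007 kg/m³.
Weight W = mg = 25.6 × 9.81 = 251.14 N; in level flight L = W.
q = ½ρv² = ½ × 1.007 × 14.8² = 110.3 Pa.
CL = W/(q·S) = 251.14 / (110.3 × 1.74) = 1.309.

CL = 1.31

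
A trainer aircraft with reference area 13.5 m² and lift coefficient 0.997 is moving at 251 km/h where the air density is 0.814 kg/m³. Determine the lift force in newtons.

Convert speed: v = 251 km/h ÷ 3.6 = 69.72 m/s.
L = ½ρv²S·CL = ½ × 0.814 × 69.72² × 13.5 × 0.997 = 26600 N ≈ 26.6 kN

L = 26600 N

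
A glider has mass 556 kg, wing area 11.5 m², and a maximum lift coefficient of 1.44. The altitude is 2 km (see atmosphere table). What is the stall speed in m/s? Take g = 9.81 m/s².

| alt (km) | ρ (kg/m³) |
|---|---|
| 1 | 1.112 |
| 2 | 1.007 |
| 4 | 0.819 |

At 2 km, from the table: ρ = 1.007 kg/m³.
Stall occurs when L = W at CL,max. W = mg = 556 × 9.81 = 5454 N.
From L = ½ρV²S·CL,max = W: V_stall = √(2W/(ρSCL,max)) = √(2·5454/(1.007·11.5·1.44))
V_stall = √654.2 = 25.6 m/s

V_stall = 25.6 m/s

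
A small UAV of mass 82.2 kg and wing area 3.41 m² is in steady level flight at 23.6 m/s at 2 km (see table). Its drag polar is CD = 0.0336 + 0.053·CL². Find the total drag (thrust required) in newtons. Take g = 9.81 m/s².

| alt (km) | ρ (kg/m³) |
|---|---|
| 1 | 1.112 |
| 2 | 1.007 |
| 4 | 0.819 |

D = 68.2 N

At 2 km, from the table: ρ = 1.007 kg/m³.
In steady level flight, lift balances weight: W = mg = 82.2 × 9.81 = 806.38 N.
Dynamic pressure q = 0.5 × 1.007 × 23.6² = 280.4 Pa.
CL = W/(q·S) = 806.38 / (280.4 × 3.41) = 0.8433.
CD = 0.0336 + 0.053 × 0.8433² = 0.07129.
D = q·S·CD = 280.4 × 3.41 × 0.07129 = 68.17 N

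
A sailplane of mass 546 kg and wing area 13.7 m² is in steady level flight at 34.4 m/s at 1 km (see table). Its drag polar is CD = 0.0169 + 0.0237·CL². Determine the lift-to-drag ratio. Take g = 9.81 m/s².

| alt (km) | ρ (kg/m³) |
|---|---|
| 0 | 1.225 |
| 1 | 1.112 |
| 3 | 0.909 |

At 1 km, from the table: ρ = 1.112 kg/m³.
In steady level flight, lift balances weight: W = mg = 546 × 9.81 = 5356.3 N.
q = ½ρv² = ½ × 1.112 × 34.4² = 657.9 Pa.
CL = 2W/(ρv²S) = 2×5356.3/(1.112×34.4²×13.7) = 0.5942.
CD = 0.0169 + 0.0237 × 0.5942² = 0.02527.
L/D = CL/CD = 0.5942 / 0.02527 = 23.5

L/D = 23.5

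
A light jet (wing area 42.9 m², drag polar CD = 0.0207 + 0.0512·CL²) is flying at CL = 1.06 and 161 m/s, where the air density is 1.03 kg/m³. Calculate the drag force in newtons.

CD = 0.0207 + 0.0512 × 1.06² = 0.07823
D = ½ρv²S·CD = ½ × 1.03 × 161² × 42.9 × 0.07823 = 44800 N

D = 44800 N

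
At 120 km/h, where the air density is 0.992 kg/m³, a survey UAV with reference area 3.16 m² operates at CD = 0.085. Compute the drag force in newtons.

D = 148 N

Convert speed: v = 120 km/h ÷ 3.6 = 33.33 m/s.
D = ½ρv²S·CD = ½ × 0.992 × 33.33² × 3.16 × 0.085 = 148 N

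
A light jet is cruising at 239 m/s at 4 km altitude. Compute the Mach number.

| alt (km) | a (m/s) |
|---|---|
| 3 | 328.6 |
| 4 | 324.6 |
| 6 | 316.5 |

M = 0.736

At 4 km, from the table: a = 324.6 m/s.
M = v/a = 239 / 324.6 = 0.736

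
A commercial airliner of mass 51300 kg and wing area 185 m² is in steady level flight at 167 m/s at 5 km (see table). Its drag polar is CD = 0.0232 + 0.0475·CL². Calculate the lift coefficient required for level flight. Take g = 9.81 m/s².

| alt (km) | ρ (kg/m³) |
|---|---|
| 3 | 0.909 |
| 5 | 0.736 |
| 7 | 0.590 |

CL = 0.265

At 5 km, from the table: ρ = 0.736 kg/m³.
Level flight ⇒ L = W = m·g = 51300 × 9.81 = 5.0325×10^5 N.
Dynamic pressure q = 0.5 × 0.736 × 167² = 10260 Pa.
Required CL = L/(qS) = 5.0325×10^5/(10260·185) = 0.2651.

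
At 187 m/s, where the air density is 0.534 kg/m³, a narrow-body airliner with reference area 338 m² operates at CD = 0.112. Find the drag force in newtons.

D = ½ρv²S·CD = ½ × 0.534 × 187² × 338 × 0.112 = 3.53×10^5 N ≈ 353 kN

D = 3.53×10^5 N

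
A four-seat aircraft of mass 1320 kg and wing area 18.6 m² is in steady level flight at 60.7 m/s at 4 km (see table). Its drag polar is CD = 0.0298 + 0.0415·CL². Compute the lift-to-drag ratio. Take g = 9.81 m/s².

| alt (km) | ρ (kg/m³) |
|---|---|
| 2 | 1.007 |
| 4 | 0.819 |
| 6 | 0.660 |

At 4 km, from the table: ρ = 0.819 kg/m³.
Weight W = mg = 1320 × 9.81 = 12949 N; in level flight L = W.
q = ½ρv² = ½ × 0.819 × 60.7² = 1509 Pa.
CL = 2W/(ρv²S) = 2×12949/(0.819×60.7²×18.6) = 0.4614.
CD = 0.0298 + 0.0415 × 0.4614² = 0.03864.
L/D = CL/CD = 0.4614 / 0.03864 = 11.9

L/D = 11.9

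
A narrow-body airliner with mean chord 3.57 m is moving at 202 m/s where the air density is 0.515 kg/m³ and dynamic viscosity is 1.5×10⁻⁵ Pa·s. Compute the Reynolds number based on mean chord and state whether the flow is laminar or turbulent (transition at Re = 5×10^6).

Re = 2.48×10^7 (turbulent)

Re = ρ·v·c/μ = 0.515 × 202 × 3.57 / (1.5×10⁻⁵) = 2.48×10^7
Since 2.48×10^7 > 5×10^6, the flow is turbulent.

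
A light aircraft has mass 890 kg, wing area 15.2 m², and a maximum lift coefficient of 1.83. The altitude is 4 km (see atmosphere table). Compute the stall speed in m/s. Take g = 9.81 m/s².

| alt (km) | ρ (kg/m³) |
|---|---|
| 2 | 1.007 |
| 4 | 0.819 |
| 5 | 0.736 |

V_stall = 27.7 m/s

At 4 km, from the table: ρ = 0.819 kg/m³.
Weight W = mg = 890 × 9.81 = 8731 N.
From L = ½ρV²S·CL,max = W: V_stall = √(2W/(ρSCL,max)) = √(2·8731/(0.819·15.2·1.83))
V_stall = √766.5 = 27.7 m/s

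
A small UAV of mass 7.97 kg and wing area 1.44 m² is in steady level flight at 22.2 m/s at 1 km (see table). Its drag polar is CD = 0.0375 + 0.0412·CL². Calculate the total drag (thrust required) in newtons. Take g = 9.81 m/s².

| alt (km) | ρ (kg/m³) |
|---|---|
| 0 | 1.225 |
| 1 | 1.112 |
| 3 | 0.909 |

D = 15.4 N

At 1 km, from the table: ρ = 1.112 kg/m³.
In steady level flight, lift balances weight: W = mg = 7.97 × 9.81 = 78.186 N.
q = ½ρv² = ½ × 1.112 × 22.2² = 274 Pa.
CL = 2W/(ρv²S) = 2×78.186/(1.112×22.2²×1.44) = 0.1981.
CD = 0.0375 + 0.0412 × 0.1981² = 0.03912.
D = q·S·CD = 274 × 1.44 × 0.03912 = 15.44 N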